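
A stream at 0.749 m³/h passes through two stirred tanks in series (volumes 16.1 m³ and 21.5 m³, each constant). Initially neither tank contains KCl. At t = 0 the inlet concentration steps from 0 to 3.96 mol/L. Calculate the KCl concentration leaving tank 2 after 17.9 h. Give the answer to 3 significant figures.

Each tank obeys Vᵢ dCᵢ/dt = Q(Cᵢ₋₁ − Cᵢ), so τᵢ = Vᵢ/Q.
τ₁ = 16.1/0.749 = 21.495 h; τ₂ = 21.5/0.749 = 28.705 h.
Solving the cascade with C₁(0)=C₂(0)=0 gives C₂(t) = C_in[1 − (τ₁ e^(−t/τ₁) − τ₂ e^(−t/τ₂))/(τ₁ − τ₂)].
At t = 17.9: e^(−t/τ₁) = 0.43486, e^(−t/τ₂) = 0.53602.
C₂ = 3.96·[1 − (21.495·0.43486 − 28.705·0.53602)/(-7.2096)] = 3.96·0.16237 = 0.64298 mol/L.

0.643 mol/L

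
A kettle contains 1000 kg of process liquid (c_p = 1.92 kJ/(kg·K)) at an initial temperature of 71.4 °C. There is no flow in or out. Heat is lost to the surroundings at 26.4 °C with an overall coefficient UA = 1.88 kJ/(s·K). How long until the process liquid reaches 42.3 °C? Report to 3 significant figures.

1060 s

Lumped-capacitance energy balance: M c_p dT/dt = UA(T_amb − T).
τ = M c_p/UA = 1021.3 s; T_ss = T_amb = 26.400 °C.
T(t) = T_ss + (T₀ − T_ss)e^(−t/τ); set T = 42.3:
t = −τ ln[(T − T_ss)/(T₀ − T_ss)] = −1021.3 · ln(0.35333) = 1062.5 s.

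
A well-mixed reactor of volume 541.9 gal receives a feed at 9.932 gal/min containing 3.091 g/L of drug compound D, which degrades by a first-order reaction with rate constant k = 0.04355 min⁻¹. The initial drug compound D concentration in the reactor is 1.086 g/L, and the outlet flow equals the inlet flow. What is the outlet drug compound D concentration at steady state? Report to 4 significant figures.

Species balance: V dC/dt = Q C_in − Q C − k V C.
Steady state (dC/dt = 0): C_ss = Q C_in/(Q + kV) = C_in/(1 + kV/Q).
C_ss = 9.932·3.091/(9.932 + 0.04355·541.9) = 30.6998/33.5317 = 0.915545 g/L.

0.9155 g/L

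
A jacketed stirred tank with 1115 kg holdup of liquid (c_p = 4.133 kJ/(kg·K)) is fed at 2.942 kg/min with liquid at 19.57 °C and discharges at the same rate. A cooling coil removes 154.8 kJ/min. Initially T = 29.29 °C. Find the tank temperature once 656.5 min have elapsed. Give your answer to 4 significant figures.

M c_p dT/dt = ṁ c_p (T_in − T) − Q̇.
Rearrange: dT/dt = (T_ss − T)/τ with τ = M/ṁ = 378.994 min and T_ss = T_in − Q̇/(ṁ c_p) = 6.83899 °C.
Solution: T(t) = T_ss + (T₀ − T_ss) e^(−t/τ).
T(656.5) = 6.83899 + (22.4510)·e^(−656.5/378.994) = 6.83899 + (22.4510)·0.176892 = 10.8104 °C.

10.81 °C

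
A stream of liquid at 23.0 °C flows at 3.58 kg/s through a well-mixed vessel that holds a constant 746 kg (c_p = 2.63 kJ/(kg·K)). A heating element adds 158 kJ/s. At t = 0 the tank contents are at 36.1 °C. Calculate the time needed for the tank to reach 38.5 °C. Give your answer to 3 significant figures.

M c_p dT/dt = ṁ c_p (T_in − T) + Q̇.
τ = M/ṁ = 208.38 s; T_ss = T_in + Q̇/(ṁ c_p) = 39.781 °C.
T(t) = T_ss + (T₀ − T_ss) e^(−t/τ). Set T = 38.5:
e^(−t/τ) = (38.5 − 39.781)/(36.1 − 39.781) = 0.34801
t = −208.38 · ln(0.34801) = 219.95 s.

220 s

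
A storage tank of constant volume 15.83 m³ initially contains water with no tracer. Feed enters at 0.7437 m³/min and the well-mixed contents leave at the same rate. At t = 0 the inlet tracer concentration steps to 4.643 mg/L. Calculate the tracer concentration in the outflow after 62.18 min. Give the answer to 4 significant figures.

4.393 mg/L

Transient balance on the dissolved component: V dC/dt = Q(C_in − C).
Time constant τ = V/Q = 15.83/0.7437 = 21.2855 min.
Integrating: C(t) = C_in + (C₀ − C_in) e^(−t/τ).
C(62.18) = 4.643 + (0 − 4.643)·e^(−62.18/21.2855) = 4.643 + (-4.64300)·0.0538667 = 4.39290 mg/L.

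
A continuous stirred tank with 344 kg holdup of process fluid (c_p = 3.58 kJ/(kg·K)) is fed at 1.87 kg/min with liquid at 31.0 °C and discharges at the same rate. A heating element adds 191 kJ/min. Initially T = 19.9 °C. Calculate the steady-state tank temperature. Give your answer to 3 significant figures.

Heat balance on the well-mixed liquid: M c_p dT/dt = ṁ c_p (T_in − T) + 191.
At steady state dT/dt = 0 ⇒ T_ss = T_in + Q̇/(ṁ c_p) = 31.0 + 191/(1.87·3.58) = 59.530 °C.

59.5 °C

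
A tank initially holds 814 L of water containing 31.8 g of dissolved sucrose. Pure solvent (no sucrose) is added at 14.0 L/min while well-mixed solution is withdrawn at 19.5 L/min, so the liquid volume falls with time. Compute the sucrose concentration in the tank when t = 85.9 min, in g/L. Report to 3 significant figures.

Let m(t) be the amount of sucrose. Volume: V(t) = V₀ + (Q_in − Q_out) t = 814 − 5.5000 t; V(85.9) = 341.55 L.
No sucrose enters, so dm/dt = −Q_out · (m/V).
Separate: dm/m = −Q_out dt/V(t) ⇒ ln(m/m₀) = −(Q_out/(Q_in−Q_out)) ln(V/V₀).
m = m₀ (V₀/V)^(Q_out/(Q_in−Q_out)) = 31.8 × (814/341.55)^(-3.5455) = 1.4628 g.
C = m/V = 1.4628/341.55 = 0.0042829 g/L.

0.00428 g/L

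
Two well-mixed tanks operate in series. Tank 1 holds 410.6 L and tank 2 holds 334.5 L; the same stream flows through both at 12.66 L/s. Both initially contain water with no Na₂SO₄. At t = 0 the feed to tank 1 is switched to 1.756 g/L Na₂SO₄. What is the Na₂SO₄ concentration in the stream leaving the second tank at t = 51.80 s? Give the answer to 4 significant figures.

Each tank obeys Vᵢ dCᵢ/dt = Q(Cᵢ₋₁ − Cᵢ), so τᵢ = Vᵢ/Q.
τ₁ = 410.6/12.66 = 32.4329 s; τ₂ = 334.5/12.66 = 26.4218 s.
Tank 1: C₁ = C_in(1 − e^(−t/τ₁)). Tank 2 (τ₁ ≠ τ₂): C₂ = C_in[1 − (τ₁ e^(−t/τ₁) − τ₂ e^(−t/τ₂))/(τ₁ − τ₂)].
At t = 51.80: e^(−t/τ₁) = 0.202474, e^(−t/τ₂) = 0.140788.
C₂ = 1.756·[1 − (32.4329·0.202474 − 26.4218·0.140788)/(6.01106)] = 1.756·0.526384 = 0.924330 g/L.

0.9243 g/L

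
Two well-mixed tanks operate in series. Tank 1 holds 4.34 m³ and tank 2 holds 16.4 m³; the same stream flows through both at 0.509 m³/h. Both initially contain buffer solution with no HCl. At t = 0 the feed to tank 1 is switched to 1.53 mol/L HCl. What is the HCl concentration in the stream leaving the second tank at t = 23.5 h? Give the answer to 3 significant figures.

Each tank obeys Vᵢ dCᵢ/dt = Q(Cᵢ₋₁ − Cᵢ), so τᵢ = Vᵢ/Q.
τ₁ = 4.34/0.509 = 8.5265 h; τ₂ = 16.4/0.509 = 32.220 h.
Solving the cascade with C₁(0)=C₂(0)=0 gives C₂(t) = C_in[1 − (τ₁ e^(−t/τ₁) − τ₂ e^(−t/τ₂))/(τ₁ − τ₂)].
At t = 23.5: e^(−t/τ₁) = 0.063539, e^(−t/τ₂) = 0.48222.
C₂ = 1.53·[1 − (8.5265·0.063539 − 32.220·0.48222)/(-23.694)] = 1.53·0.36711 = 0.56168 mol/L.

0.562 mol/L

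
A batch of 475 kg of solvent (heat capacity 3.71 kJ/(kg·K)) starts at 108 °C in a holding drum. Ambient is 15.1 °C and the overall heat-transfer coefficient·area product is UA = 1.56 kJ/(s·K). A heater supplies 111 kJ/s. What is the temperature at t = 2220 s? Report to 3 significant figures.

Heat balance on the well-mixed liquid: M c_p dT/dt = −UA(T − T_amb) + Q̇.
dT/dt = (T_ss − T)/τ with T_ss = T_amb + Q̇/UA = 15.1 + 111/1.56 = 86.254 °C, τ = M c_p/UA = 475·3.71/1.56 = 1129.6 s.
Integrating: T(t) = T_ss + (T₀ − T_ss) e^(−t/τ).
T(2220) = 86.254 + (21.746)·0.14013 = 89.301 °C.

89.3 °C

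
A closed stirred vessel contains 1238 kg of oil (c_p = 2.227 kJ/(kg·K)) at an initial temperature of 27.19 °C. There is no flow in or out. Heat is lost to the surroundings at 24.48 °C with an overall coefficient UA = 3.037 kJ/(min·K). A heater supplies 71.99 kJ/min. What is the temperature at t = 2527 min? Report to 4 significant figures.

Energy balance: M c_p dT/dt = −UA(T − T_amb) + Q̇.
dT/dt = (T_ss − T)/τ with T_ss = T_amb + Q̇/UA = 24.48 + 71.99/3.037 = 48.1843 °C, τ = M c_p/UA = 1238·2.227/3.037 = 907.812 min.
This is linear first-order; T(t) = T_ss + (T₀ − T_ss) e^(−t/τ).
T(2527) = 48.1843 + (-20.9943)·0.0618146 = 46.8866 °C.

46.89 °C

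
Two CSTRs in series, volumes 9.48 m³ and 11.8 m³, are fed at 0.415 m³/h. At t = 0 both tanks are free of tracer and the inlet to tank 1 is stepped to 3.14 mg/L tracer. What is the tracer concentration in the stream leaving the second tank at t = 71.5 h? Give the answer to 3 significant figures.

2.41 mg/L

Each tank obeys Vᵢ dCᵢ/dt = Q(Cᵢ₋₁ − Cᵢ), so τᵢ = Vᵢ/Q.
τ₁ = 9.48/0.415 = 22.843 h; τ₂ = 11.8/0.415 = 28.434 h.
Solving the cascade with C₁(0)=C₂(0)=0 gives C₂(t) = C_in[1 − (τ₁ e^(−t/τ₁) − τ₂ e^(−t/τ₂))/(τ₁ − τ₂)].
At t = 71.5: e^(−t/τ₁) = 0.043717, e^(−t/τ₂) = 0.080894.
C₂ = 3.14·[1 − (22.843·0.043717 − 28.434·0.080894)/(-5.5904)] = 3.14·0.76720 = 2.4090 mg/L.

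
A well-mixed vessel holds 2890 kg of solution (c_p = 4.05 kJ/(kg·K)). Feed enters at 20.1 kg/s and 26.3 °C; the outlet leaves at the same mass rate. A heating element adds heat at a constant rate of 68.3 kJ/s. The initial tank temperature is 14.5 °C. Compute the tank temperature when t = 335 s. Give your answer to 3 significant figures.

M c_p dT/dt = ṁ c_p (T_in − T) + Q̇.
Rearrange: dT/dt = (T_ss − T)/τ with τ = M/ṁ = 143.78 s and T_ss = T_in + Q̇/(ṁ c_p) = 27.139 °C.
Solution: T(t) = T_ss + (T₀ − T_ss) e^(−t/τ).
T(335) = 27.139 + (-12.639)·e^(−335/143.78) = 27.139 + (-12.639)·0.097302 = 25.909 °C.

25.9 °C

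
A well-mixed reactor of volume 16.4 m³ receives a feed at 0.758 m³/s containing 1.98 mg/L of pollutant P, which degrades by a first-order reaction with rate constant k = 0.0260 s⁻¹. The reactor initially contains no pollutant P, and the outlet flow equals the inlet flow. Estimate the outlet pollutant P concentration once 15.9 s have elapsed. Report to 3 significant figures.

0.865 mg/L

Species balance: V dC/dt = Q C_in − Q C − k V C.
dC/dt = (Q/V) C_in − (Q/V + k) C; effective rate a = Q/V + k = 0.046220 + 0.0260 = 0.072220 s⁻¹.
C_ss = Q C_in/(Q + kV) = 1.2672 mg/L; C(t) = C_ss + (C₀ − C_ss) e^(−a t).
C(15.9) = 1.2672 + (-1.2672)·e^(−0.072220·15.9) = 1.2672 + (-1.2672)·0.31718 = 0.86525 mg/L.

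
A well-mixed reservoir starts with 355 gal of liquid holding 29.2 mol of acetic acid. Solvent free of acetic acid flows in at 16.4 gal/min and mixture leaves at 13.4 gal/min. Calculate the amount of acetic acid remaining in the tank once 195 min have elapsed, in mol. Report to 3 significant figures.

0.377 mol

Let m(t) be the amount of acetic acid. Volume: V(t) = V₀ + (Q_in − Q_out) t = 355 + 3.0000 t; V(195) = 940.00 gal.
Species balance (pure solvent in): dm/dt = −Q_out · m/V(t).
Separate: dm/m = −Q_out dt/V(t) ⇒ ln(m/m₀) = −(Q_out/(Q_in−Q_out)) ln(V/V₀).
m = m₀ (V₀/V)^(Q_out/(Q_in−Q_out)) = 29.2 × (355/940.00)^(4.4667) = 0.37708 mol.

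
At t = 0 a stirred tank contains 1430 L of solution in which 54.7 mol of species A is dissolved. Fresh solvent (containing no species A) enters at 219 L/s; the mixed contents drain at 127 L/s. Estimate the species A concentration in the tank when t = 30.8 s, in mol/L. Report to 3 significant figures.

Total volume: dV/dt = Q_in − Q_out = 92.000 L/s, so V(t) = 1430 + 92.000 t and V(30.8) = 4263.6 L.
Species balance (pure solvent in): dm/dt = −Q_out · m/V(t).
dm/m = −Q_out dt/(V₀ + 92.000 t); integrating gives ln(m/m₀) = −(Q_out/(Q_in−Q_out)) ln(V/V₀).
m = m₀ (V₀/V)^(Q_out/(Q_in−Q_out)) = 54.7 × (1430/4263.6)^(1.3804) = 12.107 mol.
C = m/V = 12.107/4263.6 = 0.0028397 mol/L.

0.00284 mol/L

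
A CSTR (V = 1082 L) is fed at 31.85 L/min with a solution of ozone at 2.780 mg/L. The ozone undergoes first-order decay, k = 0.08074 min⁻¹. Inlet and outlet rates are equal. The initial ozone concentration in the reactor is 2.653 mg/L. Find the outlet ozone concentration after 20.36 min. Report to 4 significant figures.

0.9455 mg/L

V dC/dt = Q(C_in − C) − k V C.
dC/dt = (Q/V) C_in − (Q/V + k) C; effective rate a = Q/V + k = 0.0294362 + 0.08074 = 0.110176 min⁻¹.
C_ss = Q C_in/(Q + kV) = 0.742744 mg/L; C(t) = C_ss + (C₀ − C_ss) e^(−a t).
C(20.36) = 0.742744 + (1.91026)·e^(−0.110176·20.36) = 0.742744 + (1.91026)·0.106120 = 0.945460 mg/L.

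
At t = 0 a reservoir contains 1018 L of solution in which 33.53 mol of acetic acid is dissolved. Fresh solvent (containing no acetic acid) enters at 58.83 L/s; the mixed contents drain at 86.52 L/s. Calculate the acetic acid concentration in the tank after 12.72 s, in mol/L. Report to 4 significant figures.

0.01336 mol/L

Let m(t) be the amount of acetic acid. Volume: V(t) = V₀ + (Q_in − Q_out) t = 1018 − 27.6900 t; V(12.72) = 665.783 L.
No acetic acid enters, so dm/dt = −Q_out · (m/V).
dm/m = −Q_out dt/(V₀ − 27.6900 t); integrating gives ln(m/m₀) = −(Q_out/(Q_in−Q_out)) ln(V/V₀).
m = m₀ (V₀/V)^(Q_out/(Q_in−Q_out)) = 33.53 × (1018/665.783)^(-3.12459) = 8.89635 mol.
C = m/V = 8.89635/665.783 = 0.0133622 mol/L.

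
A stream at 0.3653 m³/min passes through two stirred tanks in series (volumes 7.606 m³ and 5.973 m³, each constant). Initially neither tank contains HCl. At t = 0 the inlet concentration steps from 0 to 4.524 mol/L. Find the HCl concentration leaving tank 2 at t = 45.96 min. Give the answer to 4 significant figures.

3.202 mol/L

Each tank obeys Vᵢ dCᵢ/dt = Q(Cᵢ₋₁ − Cᵢ), so τᵢ = Vᵢ/Q.
τ₁ = 7.606/0.3653 = 20.8212 min; τ₂ = 5.973/0.3653 = 16.3509 min.
Solving the cascade with C₁(0)=C₂(0)=0 gives C₂(t) = C_in[1 − (τ₁ e^(−t/τ₁) − τ₂ e^(−t/τ₂))/(τ₁ − τ₂)].
At t = 45.96: e^(−t/τ₁) = 0.109991, e^(−t/τ₂) = 0.0601540.
C₂ = 4.524·[1 − (20.8212·0.109991 − 16.3509·0.0601540)/(4.47030)] = 4.524·0.707723 = 3.20174 mol/L.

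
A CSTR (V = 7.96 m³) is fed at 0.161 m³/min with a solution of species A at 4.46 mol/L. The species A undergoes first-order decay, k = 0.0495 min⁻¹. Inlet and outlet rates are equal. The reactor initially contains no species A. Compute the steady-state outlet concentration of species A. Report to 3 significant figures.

V dC/dt = Q(C_in − C) − k V C.
At steady state: 0 = Q C_in − (Q + kV) C_ss, so C_ss = Q C_in/(Q + kV).
C_ss = 0.161·4.46/(0.161 + 0.0495·7.96) = 0.71806/0.55502 = 1.2938 mol/L.

1.29 mol/L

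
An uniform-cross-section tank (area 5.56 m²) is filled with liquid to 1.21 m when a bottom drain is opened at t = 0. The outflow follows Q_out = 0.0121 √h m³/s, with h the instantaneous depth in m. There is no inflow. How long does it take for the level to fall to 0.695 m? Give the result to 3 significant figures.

245 s

A dh/dt = −Q_out = −0.0121 √h.
Separate and integrate: 2(√h − √h₀) = −(0.0121/A) t.
t = 2A(√h₀ − √h)/0.0121 = 2·5.56·(√1.21 − √0.695)/0.0121
  = 11.120 × (1.1000 − 0.83367) / 0.0121 = 244.76 s.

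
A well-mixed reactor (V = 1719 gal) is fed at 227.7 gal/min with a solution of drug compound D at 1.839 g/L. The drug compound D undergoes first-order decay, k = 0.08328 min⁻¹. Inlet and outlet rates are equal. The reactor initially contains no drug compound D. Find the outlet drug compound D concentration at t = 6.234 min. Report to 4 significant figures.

Species balance: V dC/dt = Q C_in − Q C − k V C.
dC/dt = (Q/V) C_in − (Q/V + k) C; effective rate a = Q/V + k = 0.132461 + 0.08328 = 0.215741 min⁻¹.
C_ss = Q C_in/(Q + kV) = 1.12911 g/L; C(t) = C_ss + (C₀ − C_ss) e^(−a t).
C(6.234) = 1.12911 + (-1.12911)·e^(−0.215741·6.234) = 1.12911 + (-1.12911)·0.260559 = 0.834912 g/L.

0.8349 g/L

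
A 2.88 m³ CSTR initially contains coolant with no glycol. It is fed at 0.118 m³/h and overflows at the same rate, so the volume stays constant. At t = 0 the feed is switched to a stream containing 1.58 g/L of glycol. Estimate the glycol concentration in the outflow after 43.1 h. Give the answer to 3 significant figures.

Unsteady species balance (constant V, well mixed): V dC/dt = Q(C_in − C).
Time constant τ = V/Q = 2.88/0.118 = 24.407 h.
Integrating: C(t) = C_in + (C₀ − C_in) e^(−t/τ).
C(43.1) = 1.58 + (0 − 1.58)·e^(−43.1/24.407) = 1.58 + (-1.5800)·0.17103 = 1.3098 g/L.

1.31 g/L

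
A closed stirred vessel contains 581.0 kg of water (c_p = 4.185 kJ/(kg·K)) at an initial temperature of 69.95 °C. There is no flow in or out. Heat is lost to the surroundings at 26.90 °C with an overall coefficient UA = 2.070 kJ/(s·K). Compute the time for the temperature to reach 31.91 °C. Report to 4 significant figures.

M c_p dT/dt = −UA(T − T_amb).
τ = M c_p/UA = 1174.63 s; T_ss = T_amb = 26.9000 °C.
T(t) = T_ss + (T₀ − T_ss)e^(−t/τ); set T = 31.91:
t = −τ ln[(T − T_ss)/(T₀ − T_ss)] = −1174.63 · ln(0.116376) = 2526.54 s.

2527 s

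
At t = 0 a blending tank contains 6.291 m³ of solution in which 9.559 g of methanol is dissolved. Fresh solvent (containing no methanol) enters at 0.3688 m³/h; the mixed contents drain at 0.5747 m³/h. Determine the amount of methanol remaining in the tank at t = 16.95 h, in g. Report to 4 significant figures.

0.9990 g

Total volume: dV/dt = Q_in − Q_out = -0.205900 m³/h, so V(t) = 6.291 − 0.205900 t and V(16.95) = 2.80100 m³.
Species balance (pure solvent in): dm/dt = −Q_out · m/V(t).
Separate: dm/m = −Q_out dt/V(t) ⇒ ln(m/m₀) = −(Q_out/(Q_in−Q_out)) ln(V/V₀).
m = m₀ (V₀/V)^(Q_out/(Q_in−Q_out)) = 9.559 × (6.291/2.80100)^(-2.79116) = 0.999029 g.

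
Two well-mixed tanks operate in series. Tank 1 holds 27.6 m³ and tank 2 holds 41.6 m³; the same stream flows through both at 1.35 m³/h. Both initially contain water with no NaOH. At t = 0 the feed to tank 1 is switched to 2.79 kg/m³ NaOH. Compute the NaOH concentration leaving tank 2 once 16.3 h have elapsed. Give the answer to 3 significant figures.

Each tank obeys Vᵢ dCᵢ/dt = Q(Cᵢ₋₁ − Cᵢ), so τᵢ = Vᵢ/Q.
τ₁ = 27.6/1.35 = 20.444 h; τ₂ = 41.6/1.35 = 30.815 h.
Solving the cascade with C₁(0)=C₂(0)=0 gives C₂(t) = C_in[1 − (τ₁ e^(−t/τ₁) − τ₂ e^(−t/τ₂))/(τ₁ − τ₂)].
At t = 16.3: e^(−t/τ₁) = 0.45055, e^(−t/τ₂) = 0.58921.
C₂ = 2.79·[1 − (20.444·0.45055 − 30.815·0.58921)/(-10.370)] = 2.79·0.13742 = 0.38341 kg/m³.

0.383 kg/m³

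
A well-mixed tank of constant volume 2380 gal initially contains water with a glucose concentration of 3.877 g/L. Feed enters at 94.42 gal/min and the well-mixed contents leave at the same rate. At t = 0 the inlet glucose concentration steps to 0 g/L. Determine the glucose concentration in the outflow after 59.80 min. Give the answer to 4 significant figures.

Mass balance on the solute (V constant): V dC/dt = Q(C_in − C).
So dC/dt = (C_in − C)/τ with τ = V/Q = 2380/94.42 = 25.2065 min.
C approaches C_in exponentially: C(t) = C_in + (C₀ − C_in) e^(−t/τ).
C(59.80) = 0 + (3.877 − 0)·e^(−59.80/25.2065) = 0 + (3.87700)·0.0932565 = 0.361555 g/L.

0.3616 g/L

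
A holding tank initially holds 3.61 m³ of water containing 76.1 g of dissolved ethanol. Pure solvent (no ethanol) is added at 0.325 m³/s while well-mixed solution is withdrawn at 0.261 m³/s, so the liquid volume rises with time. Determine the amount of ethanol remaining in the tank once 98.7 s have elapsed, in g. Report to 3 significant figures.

1.23 g

Let m(t) be the amount of ethanol. Volume: V(t) = V₀ + (Q_in − Q_out) t = 3.61 + 0.064000 t; V(98.7) = 9.9268 m³.
No ethanol enters, so dm/dt = −Q_out · (m/V).
dm/m = −Q_out dt/(V₀ + 0.064000 t); integrating gives ln(m/m₀) = −(Q_out/(Q_in−Q_out)) ln(V/V₀).
m = m₀ (V₀/V)^(Q_out/(Q_in−Q_out)) = 76.1 × (3.61/9.9268)^(4.0781) = 1.2299 g.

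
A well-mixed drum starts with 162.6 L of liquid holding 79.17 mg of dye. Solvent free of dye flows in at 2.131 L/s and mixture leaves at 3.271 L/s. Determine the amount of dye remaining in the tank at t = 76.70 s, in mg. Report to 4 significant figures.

Total volume: dV/dt = Q_in − Q_out = -1.14000 L/s, so V(t) = 162.6 − 1.14000 t and V(76.70) = 75.1620 L.
Species balance (pure solvent in): dm/dt = −Q_out · m/V(t).
Separate: dm/m = −Q_out dt/V(t) ⇒ ln(m/m₀) = −(Q_out/(Q_in−Q_out)) ln(V/V₀).
m = m₀ (V₀/V)^(Q_out/(Q_in−Q_out)) = 79.17 × (162.6/75.1620)^(-2.86930) = 8.64958 mg.

8.650 mg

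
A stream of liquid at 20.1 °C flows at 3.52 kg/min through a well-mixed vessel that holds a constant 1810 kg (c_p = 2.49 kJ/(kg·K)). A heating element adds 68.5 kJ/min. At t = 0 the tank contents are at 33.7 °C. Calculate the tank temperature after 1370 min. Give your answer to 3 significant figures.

Energy balance: M c_p dT/dt = ṁ c_p (T_in − T) + 68.5.
τ = M/ṁ = 514.20 min; T_ss = T_in + Q̇/(ṁ c_p) = 20.1 + 68.5/(3.52·2.49) = 27.915 °C.
T approaches T_ss exponentially: T(t) = T_ss + (T₀ − T_ss) e^(−t/τ).
T(1370) = 27.915 + (5.7846)·e^(−1370/514.20) = 27.915 + (5.7846)·0.069647 = 28.318 °C.

28.3 °C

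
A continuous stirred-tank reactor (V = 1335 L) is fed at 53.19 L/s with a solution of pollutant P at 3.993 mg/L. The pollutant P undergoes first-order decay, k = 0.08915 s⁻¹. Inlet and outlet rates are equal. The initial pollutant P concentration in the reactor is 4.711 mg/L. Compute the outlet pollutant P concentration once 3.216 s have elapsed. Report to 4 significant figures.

3.530 mg/L

Accumulation = in − out − consumed: V dC/dt = Q C_in − Q C − k V C.
dC/dt = (Q/V) C_in − (Q/V + k) C; effective rate a = Q/V + k = 0.0398427 + 0.08915 = 0.128993 s⁻¹.
C_ss = Q C_in/(Q + kV) = 1.23334 mg/L; C(t) = C_ss + (C₀ − C_ss) e^(−a t).
C(3.216) = 1.23334 + (3.47766)·e^(−0.128993·3.216) = 1.23334 + (3.47766)·0.660446 = 3.53015 mg/L.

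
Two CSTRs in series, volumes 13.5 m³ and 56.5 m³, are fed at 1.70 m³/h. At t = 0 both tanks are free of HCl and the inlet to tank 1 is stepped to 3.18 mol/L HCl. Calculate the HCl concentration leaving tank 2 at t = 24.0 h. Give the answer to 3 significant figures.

Each tank obeys Vᵢ dCᵢ/dt = Q(Cᵢ₋₁ − Cᵢ), so τᵢ = Vᵢ/Q.
τ₁ = 13.5/1.70 = 7.9412 h; τ₂ = 56.5/1.70 = 33.235 h.
Solving the cascade with C₁(0)=C₂(0)=0 gives C₂(t) = C_in[1 − (τ₁ e^(−t/τ₁) − τ₂ e^(−t/τ₂))/(τ₁ − τ₂)].
At t = 24.0: e^(−t/τ₁) = 0.048693, e^(−t/τ₂) = 0.48572.
C₂ = 3.18·[1 − (7.9412·0.048693 − 33.235·0.48572)/(-25.294)] = 3.18·0.37707 = 1.1991 mol/L.

1.20 mol/L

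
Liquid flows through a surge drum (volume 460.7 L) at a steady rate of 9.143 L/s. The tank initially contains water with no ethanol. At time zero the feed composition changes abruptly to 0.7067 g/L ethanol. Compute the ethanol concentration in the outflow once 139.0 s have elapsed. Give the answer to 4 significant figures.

0.6619 g/L

Species balance on the tank: V dC/dt = Q(C_in − C).
So dC/dt = (C_in − C)/τ with τ = V/Q = 460.7/9.143 = 50.3883 s.
Solution: C(t) = C_in + (C₀ − C_in) e^(−t/τ).
C(139.0) = 0.7067 + (0 − 0.7067)·e^(−139.0/50.3883) = 0.7067 + (-0.706700)·0.0633818 = 0.661908 g/L.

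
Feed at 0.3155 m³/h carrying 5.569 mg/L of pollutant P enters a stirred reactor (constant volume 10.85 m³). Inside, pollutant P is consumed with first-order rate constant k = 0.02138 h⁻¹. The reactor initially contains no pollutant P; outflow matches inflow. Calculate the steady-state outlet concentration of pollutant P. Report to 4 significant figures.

3.209 mg/L

Accumulation = in − out − consumed: V dC/dt = Q C_in − Q C − k V C.
At steady state: 0 = Q C_in − (Q + kV) C_ss, so C_ss = Q C_in/(Q + kV).
C_ss = 0.3155·5.569/(0.3155 + 0.02138·10.85) = 1.75702/0.547473 = 3.20933 mg/L.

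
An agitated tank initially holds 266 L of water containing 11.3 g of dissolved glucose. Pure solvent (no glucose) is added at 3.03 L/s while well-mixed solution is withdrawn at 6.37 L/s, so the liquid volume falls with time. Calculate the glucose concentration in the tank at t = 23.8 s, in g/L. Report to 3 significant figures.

Total volume: dV/dt = Q_in − Q_out = -3.3400 L/s, so V(t) = 266 − 3.3400 t and V(23.8) = 186.51 L.
Solute balance: dm/dt = 0 − Q_out C = −Q_out m/V(t).
dm/m = −Q_out dt/(V₀ − 3.3400 t); integrating gives ln(m/m₀) = −(Q_out/(Q_in−Q_out)) ln(V/V₀).
m = m₀ (V₀/V)^(Q_out/(Q_in−Q_out)) = 11.3 × (266/186.51)^(-1.9072) = 5.7414 g.
C = m/V = 5.7414/186.51 = 0.030784 g/L.

0.0308 g/L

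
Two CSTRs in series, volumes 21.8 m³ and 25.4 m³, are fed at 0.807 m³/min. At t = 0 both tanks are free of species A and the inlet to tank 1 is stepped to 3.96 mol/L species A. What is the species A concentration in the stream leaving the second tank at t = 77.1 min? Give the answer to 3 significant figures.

Each tank obeys Vᵢ dCᵢ/dt = Q(Cᵢ₋₁ − Cᵢ), so τᵢ = Vᵢ/Q.
τ₁ = 21.8/0.807 = 27.014 min; τ₂ = 25.4/0.807 = 31.475 min.
Tank 1: C₁ = C_in(1 − e^(−t/τ₁)). Tank 2 (τ₁ ≠ τ₂): C₂ = C_in[1 − (τ₁ e^(−t/τ₁) − τ₂ e^(−t/τ₂))/(τ₁ − τ₂)].
At t = 77.1: e^(−t/τ₁) = 0.057607, e^(−t/τ₂) = 0.086329.
C₂ = 3.96·[1 − (27.014·0.057607 − 31.475·0.086329)/(-4.4610)] = 3.96·0.73975 = 2.9294 mol/L.

2.93 mol/L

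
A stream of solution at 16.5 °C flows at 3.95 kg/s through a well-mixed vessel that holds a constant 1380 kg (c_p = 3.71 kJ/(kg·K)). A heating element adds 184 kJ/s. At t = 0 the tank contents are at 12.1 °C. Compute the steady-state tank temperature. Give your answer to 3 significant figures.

29.1 °C

Energy balance: M c_p dT/dt = ṁ c_p (T_in − T) + 184.
At steady state dT/dt = 0 ⇒ T_ss = T_in + Q̇/(ṁ c_p) = 16.5 + 184/(3.95·3.71) = 29.056 °C.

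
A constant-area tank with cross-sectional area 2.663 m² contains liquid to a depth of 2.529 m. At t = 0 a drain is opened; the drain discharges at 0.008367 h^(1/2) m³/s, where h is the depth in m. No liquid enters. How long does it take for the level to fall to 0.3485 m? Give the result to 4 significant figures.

With no inflow, A dh/dt = −0.008367 √h.
Separate and integrate: 2(√h − √h₀) = −(0.008367/A) t.
t = 2A(√h₀ − √h)/0.008367 = 2·2.663·(√2.529 − √0.3485)/0.008367
  = 5.32600 × (1.59028 − 0.590339) / 0.008367 = 636.513 s.

636.5 s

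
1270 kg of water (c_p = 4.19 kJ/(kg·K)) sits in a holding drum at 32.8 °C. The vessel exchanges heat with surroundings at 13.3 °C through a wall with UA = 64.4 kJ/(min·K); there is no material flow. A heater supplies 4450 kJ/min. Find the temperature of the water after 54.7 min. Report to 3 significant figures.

56.8 °C

M c_p dT/dt = −UA(T − T_amb) + Q̇.
dT/dt = (T_ss − T)/τ with T_ss = T_amb + Q̇/UA = 13.3 + 4450/64.4 = 82.399 °C, τ = M c_p/UA = 1270·4.19/64.4 = 82.629 min.
T approaches T_ss exponentially: T(t) = T_ss + (T₀ − T_ss) e^(−t/τ).
T(54.7) = 82.399 + (-49.599)·0.51582 = 56.815 °C.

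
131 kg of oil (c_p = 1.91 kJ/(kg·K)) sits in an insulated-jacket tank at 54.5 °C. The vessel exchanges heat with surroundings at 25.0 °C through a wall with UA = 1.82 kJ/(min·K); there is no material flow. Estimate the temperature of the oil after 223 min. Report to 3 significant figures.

M c_p dT/dt = −UA(T − T_amb).
dT/dt = (T_ss − T)/τ with T_ss = T_amb = 25.000 °C, τ = M c_p/UA = 131·1.91/1.82 = 137.48 min.
T approaches T_ss exponentially: T(t) = T_ss + (T₀ − T_ss) e^(−t/τ).
T(223) = 25.000 + (29.500)·0.19749 = 30.826 °C.

30.8 °C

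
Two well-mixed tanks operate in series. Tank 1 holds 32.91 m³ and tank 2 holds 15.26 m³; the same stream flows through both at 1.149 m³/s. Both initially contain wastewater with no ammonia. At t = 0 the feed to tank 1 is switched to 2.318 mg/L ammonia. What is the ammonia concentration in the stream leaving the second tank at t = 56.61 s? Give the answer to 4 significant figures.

Time constants: τᵢ = Vᵢ/Q for each well-mixed tank.
τ₁ = 32.91/1.149 = 28.6423 s; τ₂ = 15.26/1.149 = 13.2811 s.
Solving the cascade with C₁(0)=C₂(0)=0 gives C₂(t) = C_in[1 − (τ₁ e^(−t/τ₁) − τ₂ e^(−t/τ₂))/(τ₁ − τ₂)].
At t = 56.61: e^(−t/τ₁) = 0.138561, e^(−t/τ₂) = 0.0140878.
C₂ = 2.318·[1 − (28.6423·0.138561 − 13.2811·0.0140878)/(15.3612)] = 2.318·0.753822 = 1.74736 mg/L.

1.747 mg/L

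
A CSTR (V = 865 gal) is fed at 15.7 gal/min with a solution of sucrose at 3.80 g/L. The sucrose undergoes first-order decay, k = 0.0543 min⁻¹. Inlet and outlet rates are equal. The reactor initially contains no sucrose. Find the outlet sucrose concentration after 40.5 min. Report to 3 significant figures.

0.901 g/L

Accumulation = in − out − consumed: V dC/dt = Q C_in − Q C − k V C.
dC/dt = (Q/V) C_in − (Q/V + k) C; effective rate a = Q/V + k = 0.018150 + 0.0543 = 0.072450 min⁻¹.
C_ss = Q C_in/(Q + kV) = 0.95198 g/L; C(t) = C_ss + (C₀ − C_ss) e^(−a t).
C(40.5) = 0.95198 + (-0.95198)·e^(−0.072450·40.5) = 0.95198 + (-0.95198)·0.053171 = 0.90136 g/L.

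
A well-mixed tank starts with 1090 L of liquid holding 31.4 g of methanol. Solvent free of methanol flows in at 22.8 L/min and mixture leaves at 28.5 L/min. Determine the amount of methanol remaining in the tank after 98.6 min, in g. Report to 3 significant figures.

Let m(t) be the amount of methanol. Volume: V(t) = V₀ + (Q_in − Q_out) t = 1090 − 5.7000 t; V(98.6) = 527.98 L.
No methanol enters, so dm/dt = −Q_out · (m/V).
Separate: dm/m = −Q_out dt/V(t) ⇒ ln(m/m₀) = −(Q_out/(Q_in−Q_out)) ln(V/V₀).
m = m₀ (V₀/V)^(Q_out/(Q_in−Q_out)) = 31.4 × (1090/527.98)^(-5.0000) = 0.83731 g.

0.837 g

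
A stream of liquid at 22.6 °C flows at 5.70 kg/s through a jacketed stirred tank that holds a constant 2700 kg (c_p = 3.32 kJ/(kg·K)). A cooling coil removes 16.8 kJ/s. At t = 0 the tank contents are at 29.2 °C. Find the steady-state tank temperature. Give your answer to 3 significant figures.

21.7 °C

M c_p dT/dt = ṁ c_p (T_in − T) − Q̇.
At steady state dT/dt = 0 ⇒ T_ss = T_in − Q̇/(ṁ c_p) = 22.6 − 16.8/(5.70·3.32) = 21.712 °C.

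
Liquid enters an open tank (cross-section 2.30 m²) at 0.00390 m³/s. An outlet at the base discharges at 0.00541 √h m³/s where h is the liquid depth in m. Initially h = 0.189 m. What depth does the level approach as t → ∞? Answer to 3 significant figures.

Accumulation of liquid (constant cross-section A): A dh/dt = Q_in − 0.00541 √h. At steady state dh/dt = 0:
Q_in = 0.00541 √h_ss ⇒ √h_ss = 0.00390/0.00541 = 0.72089.
h_ss = 0.72089² = 0.51968 m. (Since h₀ = 0.189 m < h_ss, the level will rise toward this value.)

0.520 m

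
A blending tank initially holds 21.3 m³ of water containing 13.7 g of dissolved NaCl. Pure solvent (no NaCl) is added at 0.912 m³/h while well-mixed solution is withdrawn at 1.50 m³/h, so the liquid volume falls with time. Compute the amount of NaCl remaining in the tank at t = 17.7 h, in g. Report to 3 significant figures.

Let m(t) be the amount of NaCl. Volume: V(t) = V₀ + (Q_in − Q_out) t = 21.3 − 0.58800 t; V(17.7) = 10.892 m³.
Species balance (pure solvent in): dm/dt = −Q_out · m/V(t).
dm/m = −Q_out dt/(V₀ − 0.58800 t); integrating gives ln(m/m₀) = −(Q_out/(Q_in−Q_out)) ln(V/V₀).
m = m₀ (V₀/V)^(Q_out/(Q_in−Q_out)) = 13.7 × (21.3/10.892)^(-2.5510) = 2.4758 g.

2.48 g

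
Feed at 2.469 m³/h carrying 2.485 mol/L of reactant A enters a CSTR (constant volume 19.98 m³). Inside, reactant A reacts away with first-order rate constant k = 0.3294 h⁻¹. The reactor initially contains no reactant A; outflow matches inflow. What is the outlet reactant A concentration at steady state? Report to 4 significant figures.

0.6779 mol/L

Species balance: V dC/dt = Q C_in − Q C − k V C.
At steady state: 0 = Q C_in − (Q + kV) C_ss, so C_ss = Q C_in/(Q + kV).
C_ss = 2.469·2.485/(2.469 + 0.3294·19.98) = 6.13546/9.05041 = 0.677921 mol/L.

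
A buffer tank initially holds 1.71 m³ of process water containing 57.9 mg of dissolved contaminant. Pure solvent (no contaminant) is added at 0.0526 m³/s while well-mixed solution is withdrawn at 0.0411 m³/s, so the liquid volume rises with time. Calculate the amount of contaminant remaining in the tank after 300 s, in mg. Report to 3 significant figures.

Let m(t) be the amount of contaminant. Volume: V(t) = V₀ + (Q_in − Q_out) t = 1.71 + 0.011500 t; V(300) = 5.1600 m³.
Solute balance: dm/dt = 0 − Q_out C = −Q_out m/V(t).
dm/m = −Q_out dt/(V₀ + 0.011500 t); integrating gives ln(m/m₀) = −(Q_out/(Q_in−Q_out)) ln(V/V₀).
m = m₀ (V₀/V)^(Q_out/(Q_in−Q_out)) = 57.9 × (1.71/5.1600)^(3.5739) = 1.1180 mg.

1.12 mg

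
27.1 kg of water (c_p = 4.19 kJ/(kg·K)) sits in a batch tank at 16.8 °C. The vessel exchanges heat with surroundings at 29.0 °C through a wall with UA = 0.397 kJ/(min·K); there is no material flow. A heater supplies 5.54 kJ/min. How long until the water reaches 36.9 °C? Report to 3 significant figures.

Lumped-capacitance energy balance: M c_p dT/dt = UA(T_amb − T) + Q̇.
τ = M c_p/UA = 286.02 min; T_ss = T_amb + Q̇/UA = 29.0 + 5.54/0.397 = 42.955 °C.
T(t) = T_ss + (T₀ − T_ss)e^(−t/τ); set T = 36.9:
t = −τ ln[(T − T_ss)/(T₀ − T_ss)] = −286.02 · ln(0.23149) = 418.50 min.

419 min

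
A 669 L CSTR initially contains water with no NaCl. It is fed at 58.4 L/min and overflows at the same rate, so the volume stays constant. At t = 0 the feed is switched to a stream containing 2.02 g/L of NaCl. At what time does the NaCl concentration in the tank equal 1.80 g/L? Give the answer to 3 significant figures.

25.4 min

Accumulation = in − out for the solute gives V dC/dt = Q(C_in − C), so τ = V/Q = 11.455 min.
C(t) = C_in + (C₀ − C_in) e^(−t/τ). Set C = 1.80 and solve for t:
e^(−t/τ) = (C − C_in)/(C₀ − C_in) = (1.80 − 2.02)/(0 − 2.02) = 0.10891
t = −τ ln(…) = 11.455 × 2.2172 = 25.399 min.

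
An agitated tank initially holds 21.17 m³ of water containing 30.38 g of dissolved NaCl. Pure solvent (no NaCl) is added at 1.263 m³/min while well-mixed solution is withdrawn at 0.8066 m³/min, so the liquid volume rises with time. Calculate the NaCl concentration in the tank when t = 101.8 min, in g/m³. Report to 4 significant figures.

Let m(t) be the amount of NaCl. Volume: V(t) = V₀ + (Q_in − Q_out) t = 21.17 + 0.456400 t; V(101.8) = 67.6315 m³.
Solute balance: dm/dt = 0 − Q_out C = −Q_out m/V(t).
Separate: dm/m = −Q_out dt/V(t) ⇒ ln(m/m₀) = −(Q_out/(Q_in−Q_out)) ln(V/V₀).
m = m₀ (V₀/V)^(Q_out/(Q_in−Q_out)) = 30.38 × (21.17/67.6315)^(1.76731) = 3.90038 g.
C = m/V = 3.90038/67.6315 = 0.0576710 g/m³.

0.05767 g/m³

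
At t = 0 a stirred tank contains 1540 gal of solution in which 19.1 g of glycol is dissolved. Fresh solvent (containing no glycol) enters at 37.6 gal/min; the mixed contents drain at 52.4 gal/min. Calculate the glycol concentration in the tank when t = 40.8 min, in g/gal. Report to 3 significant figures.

Let m(t) be the amount of glycol. Volume: V(t) = V₀ + (Q_in − Q_out) t = 1540 − 14.800 t; V(40.8) = 936.16 gal.
Solute balance: dm/dt = 0 − Q_out C = −Q_out m/V(t).
Separate: dm/m = −Q_out dt/V(t) ⇒ ln(m/m₀) = −(Q_out/(Q_in−Q_out)) ln(V/V₀).
m = m₀ (V₀/V)^(Q_out/(Q_in−Q_out)) = 19.1 × (1540/936.16)^(-3.5405) = 3.2785 g.
C = m/V = 3.2785/936.16 = 0.0035021 g/gal.

0.00350 g/gal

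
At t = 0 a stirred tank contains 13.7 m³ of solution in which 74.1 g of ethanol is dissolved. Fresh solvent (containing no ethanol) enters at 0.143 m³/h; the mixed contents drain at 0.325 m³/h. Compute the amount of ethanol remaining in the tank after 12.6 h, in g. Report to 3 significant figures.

Let m(t) be the amount of ethanol. Volume: V(t) = V₀ + (Q_in − Q_out) t = 13.7 − 0.18200 t; V(12.6) = 11.407 m³.
No ethanol enters, so dm/dt = −Q_out · (m/V).
Separate: dm/m = −Q_out dt/V(t) ⇒ ln(m/m₀) = −(Q_out/(Q_in−Q_out)) ln(V/V₀).
m = m₀ (V₀/V)^(Q_out/(Q_in−Q_out)) = 74.1 × (13.7/11.407)^(-1.7857) = 53.426 g.

53.4 g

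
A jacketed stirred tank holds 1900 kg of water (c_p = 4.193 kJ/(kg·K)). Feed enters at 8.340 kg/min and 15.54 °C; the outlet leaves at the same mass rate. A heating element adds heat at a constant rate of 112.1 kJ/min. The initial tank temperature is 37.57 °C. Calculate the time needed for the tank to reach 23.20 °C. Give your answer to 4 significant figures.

328.3 min

Energy balance: M c_p dT/dt = ṁ c_p (T_in − T) + 112.1.
τ = M/ṁ = 227.818 min; T_ss = T_in + Q̇/(ṁ c_p) = 18.7456 °C.
T(t) = T_ss + (T₀ − T_ss) e^(−t/τ). Set T = 23.20:
e^(−t/τ) = (23.20 − 18.7456)/(37.57 − 18.7456) = 0.236627
t = −227.818 · ln(0.236627) = 328.347 min.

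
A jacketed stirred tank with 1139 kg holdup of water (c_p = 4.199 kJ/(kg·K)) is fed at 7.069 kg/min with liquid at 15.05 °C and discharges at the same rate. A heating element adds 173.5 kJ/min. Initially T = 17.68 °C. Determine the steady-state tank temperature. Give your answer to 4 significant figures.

M c_p dT/dt = ṁ c_p (T_in − T) + Q̇.
At steady state dT/dt = 0 ⇒ T_ss = T_in + Q̇/(ṁ c_p) = 15.05 + 173.5/(7.069·4.199) = 20.8951 °C.

20.90 °C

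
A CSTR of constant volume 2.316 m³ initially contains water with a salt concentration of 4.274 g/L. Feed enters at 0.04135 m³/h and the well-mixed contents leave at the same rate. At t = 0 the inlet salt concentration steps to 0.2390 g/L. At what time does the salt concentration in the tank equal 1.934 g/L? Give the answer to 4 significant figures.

48.58 h

Species balance: V dC/dt = Q(C_in − C) ⇒ τ = V/Q = 56.0097 h.
C(t) = C_in + (C₀ − C_in) e^(−t/τ). Set C = 1.934 and solve for t:
e^(−t/τ) = (C − C_in)/(C₀ − C_in) = (1.934 − 0.2390)/(4.274 − 0.2390) = 0.420074
t = −τ ln(…) = 56.0097 × 0.867324 = 48.5785 h.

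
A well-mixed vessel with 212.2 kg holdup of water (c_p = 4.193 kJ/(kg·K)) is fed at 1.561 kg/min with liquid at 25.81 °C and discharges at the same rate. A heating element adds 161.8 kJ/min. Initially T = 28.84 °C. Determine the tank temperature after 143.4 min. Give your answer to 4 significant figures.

M c_p dT/dt = ṁ c_p (T_in − T) + Q̇.
Rearrange: dT/dt = (T_ss − T)/τ with τ = M/ṁ = 135.939 min and T_ss = T_in + Q̇/(ṁ c_p) = 50.5301 °C.
Integrating: T(t) = T_ss + (T₀ − T_ss) e^(−t/τ).
T(143.4) = 50.5301 + (-21.6901)·e^(−143.4/135.939) = 50.5301 + (-21.6901)·0.348231 = 42.9770 °C.

42.98 °C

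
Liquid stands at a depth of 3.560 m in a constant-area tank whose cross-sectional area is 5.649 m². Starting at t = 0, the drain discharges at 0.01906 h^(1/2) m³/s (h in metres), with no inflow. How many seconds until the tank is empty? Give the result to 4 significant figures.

With no inflow, A dh/dt = −0.01906 √h.
Separate and integrate: 2(√h − √h₀) = −(0.01906/A) t.
Tank is empty when √h = 0: t_empty = 2A√h₀/0.01906.
t_empty = 2·5.649·√3.560/0.01906 = 11.2980·1.88680/0.01906 = 1118.42 s.

1118 s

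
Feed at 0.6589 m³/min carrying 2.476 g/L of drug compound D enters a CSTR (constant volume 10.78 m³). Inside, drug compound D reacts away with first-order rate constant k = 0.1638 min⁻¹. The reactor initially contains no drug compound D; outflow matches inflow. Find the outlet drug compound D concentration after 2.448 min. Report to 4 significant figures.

0.2849 g/L

Species balance: V dC/dt = Q C_in − Q C − k V C.
dC/dt = (Q/V) C_in − (Q/V + k) C; effective rate a = Q/V + k = 0.0611224 + 0.1638 = 0.224922 min⁻¹.
C_ss = Q C_in/(Q + kV) = 0.672851 g/L; C(t) = C_ss + (C₀ − C_ss) e^(−a t).
C(2.448) = 0.672851 + (-0.672851)·e^(−0.224922·2.448) = 0.672851 + (-0.672851)·0.576598 = 0.284886 g/L.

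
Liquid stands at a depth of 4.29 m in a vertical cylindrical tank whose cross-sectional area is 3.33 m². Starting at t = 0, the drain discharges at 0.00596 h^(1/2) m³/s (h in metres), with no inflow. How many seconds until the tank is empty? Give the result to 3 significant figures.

Volume balance on the tank: A dh/dt = −0.00596 √h.
Separate and integrate: 2(√h − √h₀) = −(0.00596/A) t.
Set h = 0: 2√h₀ = (0.00596/A) t_empty ⇒ t_empty = 2A√h₀/0.00596.
t_empty = 2·3.33·√4.29/0.00596 = 6.6600·2.0712/0.00596 = 2314.5 s.

2310 s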